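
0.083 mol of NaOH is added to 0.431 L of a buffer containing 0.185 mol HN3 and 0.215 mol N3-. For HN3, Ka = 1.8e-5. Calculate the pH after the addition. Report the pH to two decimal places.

pH = 5.21

After neutralization: n(HN3) = 0.102 mol, n(N3-) = 0.298 mol.
pKa = −log(1.8 × 10^-5) = 4.745
Henderson–Hasselbalch with mole ratio 0.298/0.102: pH = 4.745 + (+0.466)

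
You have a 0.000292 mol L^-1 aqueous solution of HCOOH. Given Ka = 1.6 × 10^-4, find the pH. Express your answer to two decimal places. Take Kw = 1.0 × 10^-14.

pH = 3.82

HCOOH ⇌ HCOO- + H+
From the ICE table, Ka = [H+]²/(0.000292 − [H+]) = 1.6 × 10^-4.
Here C₀/Ka ≈ 1.82, so the small-[H+] approximation fails. Use the quadratic:
[H+] = (−Ka + √(Ka² + 4·Ka·C₀))/2 = 1.50 × 10^-4 M
pH = −log[H+] = −log(1.50 × 10^-4) = 3.82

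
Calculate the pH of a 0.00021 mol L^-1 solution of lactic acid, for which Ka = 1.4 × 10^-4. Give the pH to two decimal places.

CH3CH(OH)COOH ⇌ CH3CH(OH)COO- + H+
Ka = [H+]²/(0.00021 − [H+]) = 1.4 × 10^-4
The 5% rule fails; solving [H+]² + Ka·[H+] − Ka·C₀ = 0 exactly:
[H+] = [−0.00014 + √(0.00014² + 1.18e-07)]/2 = 1.15 × 10^-4 M
pH = −log(1.15 × 10^-4) = 3.94

pH = 3.94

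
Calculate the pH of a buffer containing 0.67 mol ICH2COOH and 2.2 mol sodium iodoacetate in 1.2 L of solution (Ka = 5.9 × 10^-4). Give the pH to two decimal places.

pH = 3.75

pKa = −log(5.9 × 10^-4) = 3.229
Using pH = pKa + log([base]/[acid]) with [base]/[acid] = 2.2/0.67:
pH = 3.229 + (+0.516) = 3.75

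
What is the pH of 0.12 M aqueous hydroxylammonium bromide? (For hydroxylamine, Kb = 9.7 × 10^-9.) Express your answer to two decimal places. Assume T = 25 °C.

pH = 3.45

NH3OH+ is the conjugate acid of the weak base NH2OH.
Ka = Kw/Kb = 1.0×10^-14 / 9.7 × 10^-9 = 1.03 × 10^-6
From the ICE table, Ka = x²/(0.12 − x) = 1.03 × 10^-6.
Assume x ≪ 0.12: x ≈ √(1.03 × 10^-6 × 0.12) = 3.52 × 10^-4 M
pH = −log[H+] = −log(3.52 × 10^-4) = 3.45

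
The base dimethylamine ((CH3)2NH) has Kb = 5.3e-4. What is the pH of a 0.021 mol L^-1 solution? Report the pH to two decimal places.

pH = 11.49

(CH3)2NH + H2O ⇌ (CH3)2NH2+ + OH-
From the ICE table, Kb = [OH-]²/(0.021 − [OH-]) = 5.3 × 10^-4.
The 5% rule fails; solving [OH-]² + Kb·[OH-] − Kb·C₀ = 0 exactly:
[OH-] = [−0.00053 + √(0.00053² + 4.45e-05)]/2 = 3.08 × 10^-3 M
pOH = −log(3.08 × 10^-3) = 2.51; pH = 14.00 − 2.51 = 11.49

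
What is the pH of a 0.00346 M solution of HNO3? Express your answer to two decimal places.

HNO3 is a strong acid and dissociates completely, so [H+] = 0.00346 M.
pH = -log(0.00346) = 2.46

pH = 2.46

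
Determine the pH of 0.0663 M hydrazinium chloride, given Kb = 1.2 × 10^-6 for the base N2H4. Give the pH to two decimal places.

pH = 4.63

N2H5+ is the conjugate acid of the weak base N2H4.
Ka = Kw/Kb = 1.0×10^-14 / 1.2 × 10^-6 = 8.33 × 10^-9
Ka = [H+]²/(0.0663 − [H+]) = 8.33 × 10^-9
Neglecting [H+] in the denominator: [H+] = √(8.33 × 10^-9 × 0.0663) = 2.35 × 10^-5 M
([H+]/C₀ = 0.035% < 5%, so the approximation holds.)
pH = −log(2.35 × 10^-5) = 4.63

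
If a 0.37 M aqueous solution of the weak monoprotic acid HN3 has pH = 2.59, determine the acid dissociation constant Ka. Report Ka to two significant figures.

[H+] = 10^(-2.59) = 2.57 × 10^-3 M
At equilibrium [HA] = 0.37 − 2.57 × 10^-3 = 3.67 × 10^-1 M
Ka = [H+][A-]/[HA] = (2.57 × 10^-3)² / 3.67 × 10^-1 = 1.8 × 10^-5

Ka = 1.8 × 10^-5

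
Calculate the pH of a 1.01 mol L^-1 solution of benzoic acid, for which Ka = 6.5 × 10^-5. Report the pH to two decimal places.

pH = 2.09

C6H5COOH ⇌ C6H5COO- + H+
Let x = [H+] at equilibrium. Ka = x²/(1.01 − x).
Since Ka ≪ C₀, x ≈ √(Ka·C₀) = 8.10 × 10^-3 M.
pH = −log(8.10 × 10^-3) = 2.09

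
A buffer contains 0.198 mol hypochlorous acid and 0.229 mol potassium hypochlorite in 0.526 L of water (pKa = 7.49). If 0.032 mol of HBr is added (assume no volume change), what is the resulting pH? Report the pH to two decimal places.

pH = 7.42

After neutralization: n(HOCl) = 0.23 mol, n(OCl-) = 0.197 mol.
Henderson–Hasselbalch with mole ratio 0.197/0.23: pH = 7.49 + (-0.067)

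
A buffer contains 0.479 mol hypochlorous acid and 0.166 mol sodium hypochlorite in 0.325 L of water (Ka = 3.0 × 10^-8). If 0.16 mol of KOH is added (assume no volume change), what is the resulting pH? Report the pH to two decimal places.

After neutralization: n(HOCl) = 0.319 mol, n(OCl-) = 0.326 mol.
pKa = −log(3.0 × 10^-8) = 7.523
Henderson–Hasselbalch with mole ratio 0.326/0.319: pH = 7.523 + (+0.009)

pH = 7.53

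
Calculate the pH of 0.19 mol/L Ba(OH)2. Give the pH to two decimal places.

Ba(OH)2 is a strong base (each formula unit releases 2 OH-); [OH-] = 0.38 M.
pOH = -log(0.38) = 0.42
pH = 14.00 - 0.42 = 13.58

pH = 13.58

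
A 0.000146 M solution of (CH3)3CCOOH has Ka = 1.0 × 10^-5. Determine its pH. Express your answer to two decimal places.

(CH3)3CCOOH ⇌ (CH3)3CCOO- + H+
Ka = [H+]²/(0.000146 − [H+]) = 1.0 × 10^-5
Here C₀/Ka ≈ 14.6, so the small-[H+] approximation fails. Use the quadratic:
[H+] = (−Ka + √(Ka² + 4·Ka·C₀))/2 = 3.35 × 10^-5 M
pH = −log[H+] = −log(3.35 × 10^-5) = 4.47

pH = 4.47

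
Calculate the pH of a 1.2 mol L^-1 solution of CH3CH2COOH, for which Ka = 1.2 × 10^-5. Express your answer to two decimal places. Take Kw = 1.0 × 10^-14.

pH = 2.42

CH3CH2COOH ⇌ CH3CH2COO- + H+
Ka = [H+]²/(1.2 − [H+]) = 1.2 × 10^-5
Since Ka ≪ C₀, [H+] ≈ √(Ka·C₀) = 3.79 × 10^-3 M.
pH = −log(3.79 × 10^-3) = 2.42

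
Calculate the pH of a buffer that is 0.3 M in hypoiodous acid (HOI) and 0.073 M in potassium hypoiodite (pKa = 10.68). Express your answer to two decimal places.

pH = 10.07

Using pH = pKa + log([base]/[acid]) with [base]/[acid] = 0.073/0.3:
pH = 10.68 + (-0.614) = 10.07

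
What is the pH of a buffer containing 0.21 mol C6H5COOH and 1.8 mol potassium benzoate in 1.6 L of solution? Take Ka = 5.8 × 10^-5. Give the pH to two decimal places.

pKa = −log(5.8 × 10^-5) = 4.237
Using pH = pKa + log([base]/[acid]) with [base]/[acid] = 1.8/0.21:
pH = 4.237 + (+0.933) = 5.17

pH = 5.17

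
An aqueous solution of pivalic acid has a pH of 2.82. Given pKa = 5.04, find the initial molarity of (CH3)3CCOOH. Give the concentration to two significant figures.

[H+] = 10^(-2.82) = 1.51 × 10^-3 M = x
Ka = 10^(−5.04) = 9.12 × 10^-6
Ka = x²/(C₀ − x) ⇒ C₀ = x + x²/Ka
C₀ = 1.51 × 10^-3 + (1.51 × 10^-3)²/(9.12 × 10^-6) = 2.52 × 10^-1 M

C₀ = 2.5 × 10^-1 M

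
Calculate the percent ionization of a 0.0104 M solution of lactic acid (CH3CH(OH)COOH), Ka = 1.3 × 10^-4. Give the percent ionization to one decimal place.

CH3CH(OH)COOH ⇌ CH3CH(OH)COO- + H+; let x = [H+] at equilibrium.
Ka = x²/(C₀ − x); solving the quadratic gives x = 1.10 × 10^-3 M.
Fraction ionized = 1.10 × 10^-3 / 0.0104 = 0.1058 → 10.6%

10.6%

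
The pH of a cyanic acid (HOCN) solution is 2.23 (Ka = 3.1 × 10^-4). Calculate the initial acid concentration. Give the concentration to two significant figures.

C₀ = 1.2 × 10^-1 M

[H+] = 10^(-2.23) = 5.89 × 10^-3 M = x
Ka = x²/(C₀ − x) ⇒ C₀ = x + x²/Ka
C₀ = 5.89 × 10^-3 + (5.89 × 10^-3)²/(3.1 × 10^-4) = 1.18 × 10^-1 M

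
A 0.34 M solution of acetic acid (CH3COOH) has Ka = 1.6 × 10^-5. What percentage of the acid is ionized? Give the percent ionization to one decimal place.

CH3COOH ⇌ CH3COO- + H+; let x = [H+] at equilibrium.
x ≈ √(Ka·C₀) = √(1.6 × 10^-5 × 0.34) = 2.33 × 10^-3 M
% ionization = x/C₀ × 100% = 2.33 × 10^-3/0.34 × 100% = 0.7%

0.7%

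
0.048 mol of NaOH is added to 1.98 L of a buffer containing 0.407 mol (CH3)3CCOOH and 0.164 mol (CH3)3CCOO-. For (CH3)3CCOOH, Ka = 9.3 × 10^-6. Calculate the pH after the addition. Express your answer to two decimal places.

OH- converts (CH3)3CCOOH to (CH3)3CCOO-: (CH3)3CCOOH → 0.359 mol, (CH3)3CCOO- → 0.212 mol.
pKa = −log(9.3 × 10^-6) = 5.032
pH = pKa + log([A⁻]/[HA]) = 5.032 + log(0.212/0.359) = 5.032 -0.229

pH = 4.80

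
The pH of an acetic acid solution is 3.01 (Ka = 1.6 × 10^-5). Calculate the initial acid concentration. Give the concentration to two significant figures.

C₀ = 6.1 × 10^-2 M

[H+] = 10^(-3.01) = 9.77 × 10^-4 M = x
Ka = x²/(C₀ − x) ⇒ C₀ = x + x²/Ka
C₀ = 9.77 × 10^-4 + (9.77 × 10^-4)²/(1.6 × 10^-5) = 6.06 × 10^-2 M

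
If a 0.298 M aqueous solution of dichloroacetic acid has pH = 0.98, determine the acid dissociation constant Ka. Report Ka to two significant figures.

Ka = 5.7 × 10^-2

[H+] = 10^(-0.98) = 1.05 × 10^-1 M
At equilibrium [HA] = 0.298 − 1.05 × 10^-1 = 1.93 × 10^-1 M
Ka = [H+][A-]/[HA] = (1.05 × 10^-1)² / 1.93 × 10^-1 = 5.7 × 10^-2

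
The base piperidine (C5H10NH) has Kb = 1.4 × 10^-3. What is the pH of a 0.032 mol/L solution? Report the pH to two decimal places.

pH = 11.78

C5H10NH + H2O ⇌ C5H10NH2+ + OH-
Let x = [OH-] at equilibrium. Kb = x²/(0.032 − x).
Here C₀/Kb ≈ 22.9, so the small-x approximation fails. Use the quadratic:
x = (−Kb + √(Kb² + 4·Kb·C₀))/2 = 6.03 × 10^-3 M
pOH = −log(6.03 × 10^-3) = 2.22; pH = 14.00 − 2.22 = 11.78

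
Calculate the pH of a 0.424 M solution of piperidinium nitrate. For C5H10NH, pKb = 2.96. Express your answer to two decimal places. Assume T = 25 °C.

C5H10NH2+ is the conjugate acid of the weak base C5H10NH.
Kb = 10^(−2.96) = 1.10 × 10^-3
Ka = Kw/Kb = 1.0×10^-14 / 1.10 × 10^-3 = 9.09 × 10^-12
From the ICE table, Ka = [H+]²/(0.424 − [H+]) = 9.09 × 10^-12.
Since Ka ≪ C₀, [H+] ≈ √(Ka·C₀) = 1.96 × 10^-6 M.
([H+]/C₀ = 0.00046% < 5%, so the approximation holds.)
pH = −log[H+] = −log(1.96 × 10^-6) = 5.71

pH = 5.71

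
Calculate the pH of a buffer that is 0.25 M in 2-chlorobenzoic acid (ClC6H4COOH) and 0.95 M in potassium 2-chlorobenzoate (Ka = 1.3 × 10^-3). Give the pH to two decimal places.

pH = 3.47

pKa = −log(1.3 × 10^-3) = 2.886
Using pH = pKa + log([base]/[acid]) with [base]/[acid] = 0.95/0.25:
pH = 2.886 + (+0.580) = 3.47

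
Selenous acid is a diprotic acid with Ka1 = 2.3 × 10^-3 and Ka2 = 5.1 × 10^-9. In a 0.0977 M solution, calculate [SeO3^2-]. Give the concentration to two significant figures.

First ionization gives [H+] ≈ [HSeO3-] = 1.39 × 10^-2 M.
Second step: Ka2 = [H+][SeO3^2-]/[HSeO3-] ≈ [SeO3^2-] (since [H+] ≈ [HSeO3-]).
So [SeO3^2-] ≈ Ka2.

5.1 × 10^-9 M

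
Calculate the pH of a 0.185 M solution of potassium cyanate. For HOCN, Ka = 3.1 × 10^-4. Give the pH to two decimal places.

OCN- is the conjugate base of the weak acid HOCN.
Kb = Kw/Ka = 1.0×10^-14 / 3.1 × 10^-4 = 3.23 × 10^-11
Kb = [OH-]²/(0.185 − [OH-]) = 3.23 × 10^-11
Since Kb ≪ C₀, [OH-] ≈ √(Kb·C₀) = 2.44 × 10^-6 M.
([OH-]/C₀ = 0.0013% < 5%, so the approximation holds.)
pOH = 5.61, so pH = 14.00 − pOH = 8.39

pH = 8.39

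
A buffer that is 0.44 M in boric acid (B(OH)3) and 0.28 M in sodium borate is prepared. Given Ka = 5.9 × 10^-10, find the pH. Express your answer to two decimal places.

pKa = −log(5.9 × 10^-10) = 9.229
Using pH = pKa + log([base]/[acid]) with [base]/[acid] = 0.28/0.44:
pH = 9.229 + (-0.196) = 9.03

pH = 9.03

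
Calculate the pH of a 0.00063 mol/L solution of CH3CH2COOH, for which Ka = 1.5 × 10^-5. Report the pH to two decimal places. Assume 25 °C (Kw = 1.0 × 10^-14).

pH = 4.05

CH3CH2COOH ⇌ CH3CH2COO- + H+
From the ICE table, Ka = x²/(0.00063 − x) = 1.5 × 10^-5.
x is not negligible relative to C₀; solve x² + 1.5e-05·x − 9.45e-09 = 0.
x = (−Ka + √(Ka² + 4·Ka·C₀))/2 = 9.00 × 10^-5 M
pH = −log(9.00 × 10^-5) = 4.05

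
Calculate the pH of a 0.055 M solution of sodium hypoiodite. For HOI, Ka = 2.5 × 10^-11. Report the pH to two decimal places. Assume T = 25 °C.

pH = 11.65

OI- is the conjugate base of the weak acid HOI.
Kb = Kw/Ka = 1.0×10^-14 / 2.5 × 10^-11 = 4.00 × 10^-4
Kb = x²/(0.055 − x) = 4.00 × 10^-4
Here C₀/Kb ≈ 138, so the small-x approximation fails. Use the quadratic:
x = (−Kb + √(Kb² + 4·Kb·C₀))/2 = 4.49 × 10^-3 M
pOH = −log(4.49 × 10^-3) = 2.35; pH = 14.00 − 2.35 = 11.65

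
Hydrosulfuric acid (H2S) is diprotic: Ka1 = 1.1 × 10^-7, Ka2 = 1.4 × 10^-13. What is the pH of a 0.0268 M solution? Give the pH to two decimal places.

pH = 4.27

Since Ka1 ≫ Ka2, the first ionization dominates [H+].
Ka1 = x²/(0.0268 − x) = 1.1 × 10^-7
x ≈ √(1.1 × 10^-7 × 0.0268) = 5.43 × 10^-5 M
pH = −log(5.43 × 10^-5) = 4.27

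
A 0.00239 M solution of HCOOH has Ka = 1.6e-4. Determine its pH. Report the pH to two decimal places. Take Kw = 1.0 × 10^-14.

pH = 3.26

HCOOH ⇌ HCOO- + H+
Ka = [H+]²/(0.00239 − [H+]) = 1.6 × 10^-4
Here C₀/Ka ≈ 14.9, so the small-[H+] approximation fails. Use the quadratic:
[H+] = [−0.00016 + √(0.00016² + 1.53e-06)]/2 = 5.44 × 10^-4 M
pH = −log(5.44 × 10^-4) = 3.26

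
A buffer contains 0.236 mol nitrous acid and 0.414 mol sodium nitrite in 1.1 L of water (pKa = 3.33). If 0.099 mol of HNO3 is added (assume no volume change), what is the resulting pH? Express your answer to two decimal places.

Added H+ converts NO2- to HNO2: HNO2 → 0.335 mol, NO2- → 0.315 mol.
pH = pKa + log(n_NO2-/n_HNO2) = 3.33 + log(0.315/0.335) = 3.33 + (-0.027)

pH = 3.30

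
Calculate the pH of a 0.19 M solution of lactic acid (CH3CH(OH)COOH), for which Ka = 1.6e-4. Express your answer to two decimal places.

pH = 2.26

CH3CH(OH)COOH ⇌ CH3CH(OH)COO- + H+
Let x = [H+] at equilibrium. Ka = x²/(0.19 − x).
Neglecting x in the denominator: x = √(1.6 × 10^-4 × 0.19) = 5.51 × 10^-3 M
(x/C₀ = 2.9% < 5%, so the approximation holds.)
pH = −log[H+] = −log(5.51 × 10^-3) = 2.26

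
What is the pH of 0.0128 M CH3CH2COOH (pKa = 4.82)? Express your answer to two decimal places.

CH3CH2COOH ⇌ CH3CH2COO- + H+
Ka = 10^(−4.82) = 1.51 × 10^-5
Ka = [H+]²/(0.0128 − [H+]) = 1.51 × 10^-5
Assume [H+] ≪ 0.0128: [H+] ≈ √(1.51 × 10^-5 × 0.0128) = 4.40 × 10^-4 M
pH = −log(4.40 × 10^-4) = 3.36

pH = 3.36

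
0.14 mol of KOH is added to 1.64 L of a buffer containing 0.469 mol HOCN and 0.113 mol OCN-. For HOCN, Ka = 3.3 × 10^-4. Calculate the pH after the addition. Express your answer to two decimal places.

pH = 3.37

After neutralization: n(HOCN) = 0.329 mol, n(OCN-) = 0.253 mol.
pKa = −log(3.3 × 10^-4) = 3.481
pH = pKa + log(n_OCN-/n_HOCN) = 3.481 + log(0.253/0.329) = 3.481 + (-0.114)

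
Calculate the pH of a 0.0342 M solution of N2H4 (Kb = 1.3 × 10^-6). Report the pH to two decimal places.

N2H4 + H2O ⇌ N2H5+ + OH-
From the ICE table, Kb = x²/(0.0342 − x) = 1.3 × 10^-6.
Since Kb ≪ C₀, x ≈ √(Kb·C₀) = 2.11 × 10^-4 M.
Check: 0.62% ionized — well under 5%, approximation valid.
pOH = −log(2.11 × 10^-4) = 3.68; pH = 14.00 − 3.68 = 10.32

pH = 10.32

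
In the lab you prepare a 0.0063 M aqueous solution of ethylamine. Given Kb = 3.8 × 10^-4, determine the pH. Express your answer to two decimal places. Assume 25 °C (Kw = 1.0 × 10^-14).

pH = 11.14

C2H5NH2 + H2O ⇌ C2H5NH3+ + OH-
Let x = [OH-] at equilibrium. Kb = x²/(0.0063 − x).
x is not negligible relative to C₀; solve x² + 0.00038·x − 2.39e-06 = 0.
x = (−Kb + √(Kb² + 4·Kb·C₀))/2 = 1.37 × 10^-3 M
pOH = 2.86, so pH = 14.00 − pOH = 11.14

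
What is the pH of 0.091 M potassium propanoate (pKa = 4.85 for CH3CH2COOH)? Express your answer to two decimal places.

pH = 8.90

CH3CH2COO- is the conjugate base of the weak acid CH3CH2COOH.
Ka = 10^(−4.85) = 1.41 × 10^-5
Kb = Kw/Ka = 1.0×10^-14 / 1.41 × 10^-5 = 7.09 × 10^-10
From the ICE table, Kb = [OH-]²/(0.091 − [OH-]) = 7.09 × 10^-10.
Assume [OH-] ≪ 0.091: [OH-] ≈ √(7.09 × 10^-10 × 0.091) = 8.03 × 10^-6 M
pOH = 5.10, so pH = 14.00 − pOH = 8.90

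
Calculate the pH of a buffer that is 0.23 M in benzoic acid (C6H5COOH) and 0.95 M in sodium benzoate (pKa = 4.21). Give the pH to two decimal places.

Henderson–Hasselbalch: pH = pKa + log([C6H5COO-]/[C6H5COOH]) = 4.21 + log(0.95/0.23)
pH = 4.21 + (+0.616) = 4.83

pH = 4.83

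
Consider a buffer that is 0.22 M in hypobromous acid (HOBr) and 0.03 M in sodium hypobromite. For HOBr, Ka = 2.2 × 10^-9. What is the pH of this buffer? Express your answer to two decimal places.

pKa = −log(2.2 × 10^-9) = 8.658
Using pH = pKa + log([base]/[acid]) with [base]/[acid] = 0.03/0.22:
pH = 8.658 + (-0.865) = 7.79

pH = 7.79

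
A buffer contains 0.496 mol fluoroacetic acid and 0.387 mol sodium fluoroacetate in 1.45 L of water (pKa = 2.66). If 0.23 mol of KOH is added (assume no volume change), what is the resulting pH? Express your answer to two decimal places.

OH- converts FCH2COOH to FCH2COO-: FCH2COOH → 0.266 mol, FCH2COO- → 0.617 mol.
Henderson–Hasselbalch with mole ratio 0.617/0.266: pH = 2.66 + (+0.365)

pH = 3.03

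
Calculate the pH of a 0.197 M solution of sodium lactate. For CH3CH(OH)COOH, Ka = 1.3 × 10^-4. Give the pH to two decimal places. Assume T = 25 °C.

pH = 8.59

CH3CH(OH)COO- is the conjugate base of the weak acid CH3CH(OH)COOH.
Kb = Kw/Ka = 1.0×10^-14 / 1.3 × 10^-4 = 7.69 × 10^-11
Let x = [OH-] at equilibrium. Kb = x²/(0.197 − x).
Assume x ≪ 0.197: x ≈ √(7.69 × 10^-11 × 0.197) = 3.89 × 10^-6 M
(x/C₀ = 0.002% < 5%, so the approximation holds.)
pOH = 5.41, so pH = 14.00 − pOH = 8.59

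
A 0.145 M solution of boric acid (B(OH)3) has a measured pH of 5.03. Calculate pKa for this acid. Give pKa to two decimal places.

[H+] = 10^(-5.03) = 9.33 × 10^-6 M
At equilibrium [HA] = 0.145 − 9.33 × 10^-6 = 1.45 × 10^-1 M
Ka = [H+][A-]/[HA] = (9.33 × 10^-6)² / 1.45 × 10^-1 = 6.00 × 10^-10
pKa = -log(6.00 × 10^-10) = 9.22

pKa = 9.22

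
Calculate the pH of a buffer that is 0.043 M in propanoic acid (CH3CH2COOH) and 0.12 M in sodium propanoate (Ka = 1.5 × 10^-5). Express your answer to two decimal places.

pH = 5.27

pKa = −log(1.5 × 10^-5) = 4.824
Henderson–Hasselbalch: pH = pKa + log([CH3CH2COO-]/[CH3CH2COOH]) = 4.824 + log(0.12/0.043)
pH = 4.824 + (+0.446) = 5.27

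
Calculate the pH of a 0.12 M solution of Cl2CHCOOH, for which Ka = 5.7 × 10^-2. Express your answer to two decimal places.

pH = 1.23

Cl2CHCOOH ⇌ Cl2CHCOO- + H+
From the ICE table, Ka = [H+]²/(0.12 − [H+]) = 5.7 × 10^-2.
Here C₀/Ka ≈ 2.11, so the small-[H+] approximation fails. Use the quadratic:
[H+] = [−0.057 + √(0.057² + 0.0274)]/2 = 5.90 × 10^-2 M
pH = −log(5.90 × 10^-2) = 1.23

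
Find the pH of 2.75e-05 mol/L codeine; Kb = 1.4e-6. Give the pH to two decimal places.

pH = 8.74

C18H21NO3 + H2O ⇌ C18H22NO3+ + OH-
From the ICE table, Kb = [OH-]²/(2.75e-05 − [OH-]) = 1.4 × 10^-6.
Here C₀/Kb ≈ 19.6, so the small-[OH-] approximation fails. Use the quadratic:
[OH-] = [−1.4e-06 + √(1.4e-06² + 1.54e-10)]/2 = 5.54 × 10^-6 M
pOH = 5.26, so pH = 14.00 − pOH = 8.74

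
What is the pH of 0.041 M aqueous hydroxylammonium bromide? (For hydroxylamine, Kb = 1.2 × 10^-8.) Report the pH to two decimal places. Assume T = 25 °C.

NH3OH+ is the conjugate acid of the weak base NH2OH.
Ka = Kw/Kb = 1.0×10^-14 / 1.2 × 10^-8 = 8.33 × 10^-7
Let x = [H+] at equilibrium. Ka = x²/(0.041 − x).
Assume x ≪ 0.041: x ≈ √(8.33 × 10^-7 × 0.041) = 1.85 × 10^-4 M
pH = −log[H+] = −log(1.85 × 10^-4) = 3.73

pH = 3.73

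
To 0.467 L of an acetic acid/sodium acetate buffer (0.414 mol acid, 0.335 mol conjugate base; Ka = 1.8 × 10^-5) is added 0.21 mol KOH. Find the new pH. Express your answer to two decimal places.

pH = 5.17

OH- converts CH3COOH to CH3COO-: CH3COOH → 0.204 mol, CH3COO- → 0.545 mol.
pKa = −log(1.8 × 10^-5) = 4.745
pH = pKa + log([A⁻]/[HA]) = 4.745 + log(0.545/0.204) = 4.745 +0.427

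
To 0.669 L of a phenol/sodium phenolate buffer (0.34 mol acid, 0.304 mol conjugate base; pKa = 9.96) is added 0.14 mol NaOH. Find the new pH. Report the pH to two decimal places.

OH- converts C6H5OH to C6H5O-: C6H5OH → 0.2 mol, C6H5O- → 0.444 mol.
pH = pKa + log(n_C6H5O-/n_C6H5OH) = 9.96 + log(0.444/0.2) = 9.96 + (+0.346)

pH = 10.31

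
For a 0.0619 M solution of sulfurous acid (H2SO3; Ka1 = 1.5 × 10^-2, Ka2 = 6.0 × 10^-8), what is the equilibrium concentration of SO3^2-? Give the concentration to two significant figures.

6.0 × 10^-8 M

First ionization gives [H+] ≈ [HSO3-] = 2.39 × 10^-2 M.
Second step: Ka2 = [H+][SO3^2-]/[HSO3-] ≈ [SO3^2-] (since [H+] ≈ [HSO3-]).
So [SO3^2-] ≈ Ka2.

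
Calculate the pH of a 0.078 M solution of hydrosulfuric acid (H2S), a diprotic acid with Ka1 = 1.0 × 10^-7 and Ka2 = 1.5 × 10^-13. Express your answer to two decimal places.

pH = 4.05

Since Ka1 ≫ Ka2, the first ionization dominates [H+].
Ka1 = x²/(0.078 − x) = 1.0 × 10^-7
x ≈ √(1.0 × 10^-7 × 0.078) = 8.83 × 10^-5 M
pH = −log(8.83 × 10^-5) = 4.05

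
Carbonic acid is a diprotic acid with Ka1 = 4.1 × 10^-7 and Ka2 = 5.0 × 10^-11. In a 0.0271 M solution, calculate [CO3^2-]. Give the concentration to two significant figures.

First ionization gives [H+] ≈ [HCO3-] = 1.05 × 10^-4 M.
Second step: Ka2 = [H+][CO3^2-]/[HCO3-] ≈ [CO3^2-] (since [H+] ≈ [HCO3-]).
So [CO3^2-] ≈ Ka2.

5.0 × 10^-11 M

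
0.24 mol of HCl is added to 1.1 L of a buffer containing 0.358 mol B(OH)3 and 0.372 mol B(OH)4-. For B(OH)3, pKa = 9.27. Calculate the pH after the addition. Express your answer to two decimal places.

Added H+ converts B(OH)4- to B(OH)3: B(OH)3 → 0.598 mol, B(OH)4- → 0.132 mol.
pH = pKa + log([A⁻]/[HA]) = 9.27 + log(0.132/0.598) = 9.27 -0.656

pH = 8.61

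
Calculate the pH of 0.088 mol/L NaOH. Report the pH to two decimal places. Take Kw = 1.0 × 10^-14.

NaOH is a strong base; [OH-] = 0.088 M.
pOH = -log(0.088) = 1.06
pH = 14.00 - 1.06 = 12.94

pH = 12.94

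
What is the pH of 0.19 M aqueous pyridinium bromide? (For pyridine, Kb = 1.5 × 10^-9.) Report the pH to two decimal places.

C5H5NH+ is the conjugate acid of the weak base C5H5N.
Ka = Kw/Kb = 1.0×10^-14 / 1.5 × 10^-9 = 6.67 × 10^-6
Let x = [H+] at equilibrium. Ka = x²/(0.19 − x).
Neglecting x in the denominator: x = √(6.67 × 10^-6 × 0.19) = 1.13 × 10^-3 M
pH = −log[H+] = −log(1.13 × 10^-3) = 2.95

pH = 2.95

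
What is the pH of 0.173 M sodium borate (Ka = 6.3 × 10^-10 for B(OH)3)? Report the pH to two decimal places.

B(OH)4- is the conjugate base of the weak acid B(OH)3.
Kb = Kw/Ka = 1.0×10^-14 / 6.3 × 10^-10 = 1.59 × 10^-5
From the ICE table, Kb = x²/(0.173 − x) = 1.59 × 10^-5.
Assume x ≪ 0.173: x ≈ √(1.59 × 10^-5 × 0.173) = 1.66 × 10^-3 M
Check: 0.96% ionized — well under 5%, approximation valid.
pOH = 2.78, so pH = 14.00 − pOH = 11.22

pH = 11.22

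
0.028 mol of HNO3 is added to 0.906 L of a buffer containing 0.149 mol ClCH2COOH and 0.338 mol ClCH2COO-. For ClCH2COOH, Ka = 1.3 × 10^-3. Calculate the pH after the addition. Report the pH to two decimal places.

Added H+ converts ClCH2COO- to ClCH2COOH: ClCH2COOH → 0.177 mol, ClCH2COO- → 0.31 mol.
pKa = −log(1.3 × 10^-3) = 2.886
pH = pKa + log([A⁻]/[HA]) = 2.886 + log(0.31/0.177) = 2.886 +0.243

pH = 3.13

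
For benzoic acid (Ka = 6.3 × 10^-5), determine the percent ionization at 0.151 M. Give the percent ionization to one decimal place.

2.0%

C6H5COOH ⇌ C6H5COO- + H+; let x = [H+] at equilibrium.
x ≈ √(Ka·C₀) = √(6.3 × 10^-5 × 0.151) = 3.08 × 10^-3 M
% ionization = x/C₀ × 100% = 3.08 × 10^-3/0.151 × 100% = 2.0%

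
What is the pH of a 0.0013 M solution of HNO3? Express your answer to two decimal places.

pH = 2.89

HNO3 is a strong acid and dissociates completely, so [H+] = 0.0013 M.
pH = -log(0.0013) = 2.89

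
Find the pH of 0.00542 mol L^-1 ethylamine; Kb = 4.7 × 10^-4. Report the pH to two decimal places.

pH = 11.14

C2H5NH2 + H2O ⇌ C2H5NH3+ + OH-
Let x = [OH-] at equilibrium. Kb = x²/(0.00542 − x).
Here C₀/Kb ≈ 11.5, so the small-x approximation fails. Use the quadratic:
x = [−0.00047 + √(0.00047² + 1.02e-05)]/2 = 1.38 × 10^-3 M
pOH = 2.86, so pH = 14.00 − pOH = 11.14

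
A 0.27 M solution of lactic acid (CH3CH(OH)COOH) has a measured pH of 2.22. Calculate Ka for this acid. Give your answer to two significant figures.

Ka = 1.4 × 10^-4

[H+] = 10^(-2.22) = 6.03 × 10^-3 M
At equilibrium [HA] = 0.27 − 6.03 × 10^-3 = 2.64 × 10^-1 M
Ka = [H+][A-]/[HA] = (6.03 × 10^-3)² / 2.64 × 10^-1 = 1.4 × 10^-4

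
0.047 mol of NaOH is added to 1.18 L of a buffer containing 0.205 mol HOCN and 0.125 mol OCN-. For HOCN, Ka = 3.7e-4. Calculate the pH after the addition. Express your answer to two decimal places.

After neutralization: n(HOCN) = 0.158 mol, n(OCN-) = 0.172 mol.
pKa = −log(3.7 × 10^-4) = 3.432
Henderson–Hasselbalch with mole ratio 0.172/0.158: pH = 3.432 + (+0.037)

pH = 3.47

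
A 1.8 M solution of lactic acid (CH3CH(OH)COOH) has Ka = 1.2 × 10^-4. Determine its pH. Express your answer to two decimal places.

CH3CH(OH)COOH ⇌ CH3CH(OH)COO- + H+
From the ICE table, Ka = [H+]²/(1.8 − [H+]) = 1.2 × 10^-4.
Neglecting [H+] in the denominator: [H+] = √(1.2 × 10^-4 × 1.8) = 1.47 × 10^-2 M
pH = −log[H+] = −log(1.47 × 10^-2) = 1.83

pH = 1.83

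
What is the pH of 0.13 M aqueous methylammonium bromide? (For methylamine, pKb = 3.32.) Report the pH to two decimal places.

pH = 5.78

CH3NH3+ is the conjugate acid of the weak base CH3NH2.
Kb = 10^(−3.32) = 4.79 × 10^-4
Ka = Kw/Kb = 1.0×10^-14 / 4.79 × 10^-4 = 2.09 × 10^-11
From the ICE table, Ka = [H+]²/(0.13 − [H+]) = 2.09 × 10^-11.
Since Ka ≪ C₀, [H+] ≈ √(Ka·C₀) = 1.65 × 10^-6 M.
([H+]/C₀ = 0.0013% < 5%, so the approximation holds.)
pH = −log[H+] = −log(1.65 × 10^-6) = 5.78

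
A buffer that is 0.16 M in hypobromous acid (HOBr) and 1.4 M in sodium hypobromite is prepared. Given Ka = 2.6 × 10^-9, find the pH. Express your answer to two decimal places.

pKa = −log(2.6 × 10^-9) = 8.585
pH = pKa + log([A⁻]/[HA]) = 8.585 + log(1.4/0.16)
pH = 8.585 + (+0.942) = 9.53

pH = 9.53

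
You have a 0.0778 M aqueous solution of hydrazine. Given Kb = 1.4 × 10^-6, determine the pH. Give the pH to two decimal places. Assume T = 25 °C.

N2H4 + H2O ⇌ N2H5+ + OH-
From the ICE table, Kb = x²/(0.0778 − x) = 1.4 × 10^-6.
Since Kb ≪ C₀, x ≈ √(Kb·C₀) = 3.30 × 10^-4 M.
Check: 0.42% ionized — well under 5%, approximation valid.
pOH = −log(3.30 × 10^-4) = 3.48; pH = 14.00 − 3.48 = 10.52

pH = 10.52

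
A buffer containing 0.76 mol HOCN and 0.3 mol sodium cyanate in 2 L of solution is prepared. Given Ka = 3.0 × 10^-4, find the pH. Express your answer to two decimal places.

pH = 3.12

pKa = −log(3.0 × 10^-4) = 3.523
pH = pKa + log([A⁻]/[HA]) = 3.523 + log(0.3/0.76)
pH = 3.523 + (-0.404) = 3.12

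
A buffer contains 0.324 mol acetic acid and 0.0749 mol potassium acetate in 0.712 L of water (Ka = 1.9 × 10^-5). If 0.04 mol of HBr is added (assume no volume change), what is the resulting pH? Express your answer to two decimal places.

Added H+ converts CH3COO- to CH3COOH: CH3COOH → 0.364 mol, CH3COO- → 0.0349 mol.
pKa = −log(1.9 × 10^-5) = 4.721
pH = pKa + log(n_CH3COO-/n_CH3COOH) = 4.721 + log(0.0349/0.364) = 4.721 + (-1.018)

pH = 3.70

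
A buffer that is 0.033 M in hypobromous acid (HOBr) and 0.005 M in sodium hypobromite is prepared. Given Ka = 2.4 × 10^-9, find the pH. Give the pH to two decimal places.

pKa = −log(2.4 × 10^-9) = 8.620
Using pH = pKa + log([base]/[acid]) with [base]/[acid] = 0.005/0.033:
pH = 8.620 + (-0.820) = 7.80

pH = 7.80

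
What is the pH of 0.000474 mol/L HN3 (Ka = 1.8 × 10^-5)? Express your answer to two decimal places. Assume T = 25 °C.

HN3 ⇌ N3- + H+
Ka = [H+]²/(0.000474 − [H+]) = 1.8 × 10^-5
Here C₀/Ka ≈ 26.3, so the small-[H+] approximation fails. Use the quadratic:
[H+] = [−1.8e-05 + √(1.8e-05² + 3.41e-08)]/2 = 8.38 × 10^-5 M
pH = −log[H+] = −log(8.38 × 10^-5) = 4.08

pH = 4.08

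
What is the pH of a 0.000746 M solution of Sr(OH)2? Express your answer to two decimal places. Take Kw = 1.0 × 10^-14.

Sr(OH)2 is a strong base (each formula unit releases 2 OH-); [OH-] = 0.00149 M.
pOH = -log(0.00149) = 2.83
pH = 14.00 - 2.83 = 11.17

pH = 11.17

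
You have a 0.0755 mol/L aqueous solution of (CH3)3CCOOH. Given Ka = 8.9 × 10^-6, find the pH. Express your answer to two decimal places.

pH = 3.09

(CH3)3CCOOH ⇌ (CH3)3CCOO- + H+
Ka = x²/(0.0755 − x) = 8.9 × 10^-6
Since Ka ≪ C₀, x ≈ √(Ka·C₀) = 8.20 × 10^-4 M.
Check: 1.1% ionized — well under 5%, approximation valid.
pH = −log(8.20 × 10^-4) = 3.09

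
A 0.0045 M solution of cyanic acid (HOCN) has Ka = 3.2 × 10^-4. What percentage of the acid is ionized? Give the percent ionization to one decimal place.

23.3%

HOCN ⇌ OCN- + H+; let x = [H+] at equilibrium.
Ka = x²/(C₀ − x); solving the quadratic gives x = 1.05 × 10^-3 M.
% ionization = x/C₀ × 100% = 1.05 × 10^-3/0.0045 × 100% = 23.3%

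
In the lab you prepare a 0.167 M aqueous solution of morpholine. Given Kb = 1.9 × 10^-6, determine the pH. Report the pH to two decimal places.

pH = 10.75

C4H8ONH + H2O ⇌ C4H8ONH2+ + OH-
Let x = [OH-] at equilibrium. Kb = x²/(0.167 − x).
Since Kb ≪ C₀, x ≈ √(Kb·C₀) = 5.63 × 10^-4 M.
Check: 0.34% ionized — well under 5%, approximation valid.
pOH = −log(5.63 × 10^-4) = 3.25; pH = 14.00 − 3.25 = 10.75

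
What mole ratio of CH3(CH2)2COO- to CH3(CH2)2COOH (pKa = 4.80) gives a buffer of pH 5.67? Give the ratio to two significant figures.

pH = pKa + log(r) ⇒ log(r) = 5.67 − 4.80 = +0.87
r = [CH3(CH2)2COO-]/[CH3(CH2)2COOH] = 10^(+0.87) = 7.41

ratio = 7.4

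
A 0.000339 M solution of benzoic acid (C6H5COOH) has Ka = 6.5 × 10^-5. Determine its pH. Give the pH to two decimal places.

pH = 3.92

C6H5COOH ⇌ C6H5COO- + H+
From the ICE table, Ka = x²/(0.000339 − x) = 6.5 × 10^-5.
The 5% rule fails; solving x² + Ka·x − Ka·C₀ = 0 exactly:
x = [−6.5e-05 + √(6.5e-05² + 8.81e-08)]/2 = 1.19 × 10^-4 M
pH = −log[H+] = −log(1.19 × 10^-4) = 3.92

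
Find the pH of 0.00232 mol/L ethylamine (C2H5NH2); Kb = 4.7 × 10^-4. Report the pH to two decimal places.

pH = 10.92

C2H5NH2 + H2O ⇌ C2H5NH3+ + OH-
Kb = [OH-]²/(0.00232 − [OH-]) = 4.7 × 10^-4
[OH-] is not negligible relative to C₀; solve [OH-]² + 0.00047·[OH-] − 1.09e-06 = 0.
[OH-] = [−0.00047 + √(0.00047² + 4.36e-06)]/2 = 8.35 × 10^-4 M
pOH = 3.08, so pH = 14.00 − pOH = 10.92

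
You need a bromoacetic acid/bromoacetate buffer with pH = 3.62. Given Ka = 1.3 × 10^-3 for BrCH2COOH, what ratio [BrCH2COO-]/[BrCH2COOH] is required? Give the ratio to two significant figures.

ratio = 5.4

pKa = -log(1.3 × 10^-3) = 2.886
pH = pKa + log(r) ⇒ log(r) = 3.62 − 2.886 = +0.734
r = [BrCH2COO-]/[BrCH2COOH] = 10^(+0.734) = 5.42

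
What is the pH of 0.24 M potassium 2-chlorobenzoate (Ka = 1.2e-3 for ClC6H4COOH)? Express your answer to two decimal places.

ClC6H4COO- is the conjugate base of the weak acid ClC6H4COOH.
Kb = Kw/Ka = 1.0×10^-14 / 1.2 × 10^-3 = 8.33 × 10^-12
Let x = [OH-] at equilibrium. Kb = x²/(0.24 − x).
Assume x ≪ 0.24: x ≈ √(8.33 × 10^-12 × 0.24) = 1.41 × 10^-6 M
Check: 0.00059% ionized — well under 5%, approximation valid.
pOH = −log(1.41 × 10^-6) = 5.85; pH = 14.00 − 5.85 = 8.15

pH = 8.15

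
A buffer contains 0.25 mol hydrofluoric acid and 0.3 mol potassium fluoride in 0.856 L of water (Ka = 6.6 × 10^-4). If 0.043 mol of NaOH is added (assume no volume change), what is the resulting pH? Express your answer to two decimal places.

After neutralization: n(HF) = 0.207 mol, n(F-) = 0.343 mol.
pKa = −log(6.6 × 10^-4) = 3.180
pH = pKa + log([A⁻]/[HA]) = 3.180 + log(0.343/0.207) = 3.180 +0.219

pH = 3.40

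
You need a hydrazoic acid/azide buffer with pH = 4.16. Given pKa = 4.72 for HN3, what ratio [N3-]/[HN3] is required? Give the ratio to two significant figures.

ratio = 0.28

pH = pKa + log(r) ⇒ log(r) = 4.16 − 4.72 = -0.56
r = [N3-]/[HN3] = 10^(-0.56) = 0.275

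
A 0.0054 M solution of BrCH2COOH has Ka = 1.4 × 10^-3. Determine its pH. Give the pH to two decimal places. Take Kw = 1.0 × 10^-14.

BrCH2COOH ⇌ BrCH2COO- + H+
Let x = [H+] at equilibrium. Ka = x²/(0.0054 − x).
Here C₀/Ka ≈ 3.86, so the small-x approximation fails. Use the quadratic:
x = (−Ka + √(Ka² + 4·Ka·C₀))/2 = 2.14 × 10^-3 M
pH = −log[H+] = −log(2.14 × 10^-3) = 2.67

pH = 2.67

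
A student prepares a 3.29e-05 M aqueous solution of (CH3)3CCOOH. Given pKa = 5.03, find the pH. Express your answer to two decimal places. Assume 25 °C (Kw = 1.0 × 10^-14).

(CH3)3CCOOH ⇌ (CH3)3CCOO- + H+
Ka = 10^(−5.03) = 9.33 × 10^-6
Ka = x²/(3.29e-05 − x) = 9.33 × 10^-6
x is not negligible relative to C₀; solve x² + 9.33e-06·x − 3.07e-10 = 0.
x = [−9.33e-06 + √(9.33e-06² + 1.23e-09)]/2 = 1.35 × 10^-5 M
pH = −log[H+] = −log(1.35 × 10^-5) = 4.87

pH = 4.87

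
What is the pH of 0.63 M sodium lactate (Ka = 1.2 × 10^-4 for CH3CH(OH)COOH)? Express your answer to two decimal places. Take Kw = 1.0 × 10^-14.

pH = 8.86

CH3CH(OH)COO- is the conjugate base of the weak acid CH3CH(OH)COOH.
Kb = Kw/Ka = 1.0×10^-14 / 1.2 × 10^-4 = 8.33 × 10^-11
Kb = [OH-]²/(0.63 − [OH-]) = 8.33 × 10^-11
Since Kb ≪ C₀, [OH-] ≈ √(Kb·C₀) = 7.24 × 10^-6 M.
Check: 0.0011% ionized — well under 5%, approximation valid.
pOH = 5.14, so pH = 14.00 − pOH = 8.86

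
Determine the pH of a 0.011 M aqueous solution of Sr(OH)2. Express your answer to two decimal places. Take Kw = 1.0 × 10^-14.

Sr(OH)2 is a strong base (each formula unit releases 2 OH-); [OH-] = 0.022 M.
pOH = -log(0.022) = 1.66
pH = 14.00 - 1.66 = 12.34

pH = 12.34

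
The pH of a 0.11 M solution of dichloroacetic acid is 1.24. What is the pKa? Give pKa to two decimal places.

pKa = 1.20

[H+] = 10^(-1.24) = 5.75 × 10^-2 M
At equilibrium [HA] = 0.11 − 5.75 × 10^-2 = 5.25 × 10^-2 M
Ka = [H+][A-]/[HA] = (5.75 × 10^-2)² / 5.25 × 10^-2 = 6.30 × 10^-2
pKa = -log(6.30 × 10^-2) = 1.20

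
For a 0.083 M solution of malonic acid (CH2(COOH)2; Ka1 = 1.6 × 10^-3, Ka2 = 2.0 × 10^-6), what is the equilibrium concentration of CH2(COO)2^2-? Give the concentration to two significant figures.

2.0 × 10^-6 M

First ionization gives [H+] ≈ [CH2(COOH)COO-] = 1.08 × 10^-2 M.
Second step: Ka2 = [H+][CH2(COO)2^2-]/[CH2(COOH)COO-] ≈ [CH2(COO)2^2-] (since [H+] ≈ [CH2(COOH)COO-]).
So [CH2(COO)2^2-] ≈ Ka2.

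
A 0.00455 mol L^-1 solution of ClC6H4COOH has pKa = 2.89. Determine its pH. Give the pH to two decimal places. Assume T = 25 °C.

ClC6H4COOH ⇌ ClC6H4COO- + H+
Ka = 10^(−2.89) = 1.29 × 10^-3
From the ICE table, Ka = x²/(0.00455 − x) = 1.29 × 10^-3.
Here C₀/Ka ≈ 3.53, so the small-x approximation fails. Use the quadratic:
x = (−Ka + √(Ka² + 4·Ka·C₀))/2 = 1.86 × 10^-3 M
pH = −log(1.86 × 10^-3) = 2.73

pH = 2.73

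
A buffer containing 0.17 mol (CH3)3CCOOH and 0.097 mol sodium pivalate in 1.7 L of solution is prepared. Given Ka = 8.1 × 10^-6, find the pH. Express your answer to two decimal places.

pH = 4.85

pKa = −log(8.1 × 10^-6) = 5.092
pH = pKa + log([A⁻]/[HA]) = 5.092 + log(0.097/0.17)
pH = 5.092 + (-0.244) = 4.85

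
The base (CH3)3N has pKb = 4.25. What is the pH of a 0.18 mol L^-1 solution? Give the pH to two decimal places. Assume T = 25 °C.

(CH3)3N + H2O ⇌ (CH3)3NH+ + OH-
Kb = 10^(−4.25) = 5.62 × 10^-5
Let x = [OH-] at equilibrium. Kb = x²/(0.18 − x).
Neglecting x in the denominator: x = √(5.62 × 10^-5 × 0.18) = 3.18 × 10^-3 M
pOH = 2.50, so pH = 14.00 − pOH = 11.50

pH = 11.50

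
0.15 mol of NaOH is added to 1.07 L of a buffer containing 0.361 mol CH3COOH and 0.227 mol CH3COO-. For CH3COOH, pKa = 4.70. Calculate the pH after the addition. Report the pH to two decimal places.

OH- converts CH3COOH to CH3COO-: CH3COOH → 0.211 mol, CH3COO- → 0.377 mol.
pH = pKa + log(n_CH3COO-/n_CH3COOH) = 4.70 + log(0.377/0.211) = 4.70 + (+0.252)

pH = 4.95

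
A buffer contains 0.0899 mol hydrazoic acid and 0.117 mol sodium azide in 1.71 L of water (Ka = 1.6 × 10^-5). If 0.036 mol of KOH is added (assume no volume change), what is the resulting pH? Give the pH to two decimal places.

OH- converts HN3 to N3-: HN3 → 0.0539 mol, N3- → 0.153 mol.
pKa = −log(1.6 × 10^-5) = 4.796
pH = pKa + log(n_N3-/n_HN3) = 4.796 + log(0.153/0.0539) = 4.796 + (+0.453)

pH = 5.25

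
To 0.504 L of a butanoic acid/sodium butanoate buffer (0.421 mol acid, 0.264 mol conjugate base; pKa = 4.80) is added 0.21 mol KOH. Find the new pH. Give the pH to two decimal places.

pH = 5.15

After neutralization: n(CH3(CH2)2COOH) = 0.211 mol, n(CH3(CH2)2COO-) = 0.474 mol.
Henderson–Hasselbalch with mole ratio 0.474/0.211: pH = 4.80 + (+0.351)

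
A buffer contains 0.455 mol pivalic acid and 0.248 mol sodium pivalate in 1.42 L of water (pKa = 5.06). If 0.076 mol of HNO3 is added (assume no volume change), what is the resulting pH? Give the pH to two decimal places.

Added H+ converts (CH3)3CCOO- to (CH3)3CCOOH: (CH3)3CCOOH → 0.531 mol, (CH3)3CCOO- → 0.172 mol.
pH = pKa + log(n_(CH3)3CCOO-/n_(CH3)3CCOOH) = 5.06 + log(0.172/0.531) = 5.06 + (-0.490)

pH = 4.57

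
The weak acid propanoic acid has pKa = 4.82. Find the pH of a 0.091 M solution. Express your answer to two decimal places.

CH3CH2COOH ⇌ CH3CH2COO- + H+
Ka = 10^(−4.82) = 1.51 × 10^-5
Ka = x²/(0.091 − x) = 1.51 × 10^-5
Since Ka ≪ C₀, x ≈ √(Ka·C₀) = 1.17 × 10^-3 M.
Check: 1.3% ionized — well under 5%, approximation valid.
pH = −log(1.17 × 10^-3) = 2.93

pH = 2.93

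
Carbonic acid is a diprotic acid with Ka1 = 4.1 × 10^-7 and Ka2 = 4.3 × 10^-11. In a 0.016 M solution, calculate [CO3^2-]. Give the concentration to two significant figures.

First ionization gives [H+] ≈ [HCO3-] = 8.10 × 10^-5 M.
Second step: Ka2 = [H+][CO3^2-]/[HCO3-] ≈ [CO3^2-] (since [H+] ≈ [HCO3-]).
So [CO3^2-] ≈ Ka2.

4.3 × 10^-11 M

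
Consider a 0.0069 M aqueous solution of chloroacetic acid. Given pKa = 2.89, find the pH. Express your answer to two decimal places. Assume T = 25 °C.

ClCH2COOH ⇌ ClCH2COO- + H+
Ka = 10^(−2.89) = 1.29 × 10^-3
From the ICE table, Ka = x²/(0.0069 − x) = 1.29 × 10^-3.
Here C₀/Ka ≈ 5.35, so the small-x approximation fails. Use the quadratic:
x = [−0.00129 + √(0.00129² + 3.56e-05)]/2 = 2.41 × 10^-3 M
pH = −log(2.41 × 10^-3) = 2.62

pH = 2.62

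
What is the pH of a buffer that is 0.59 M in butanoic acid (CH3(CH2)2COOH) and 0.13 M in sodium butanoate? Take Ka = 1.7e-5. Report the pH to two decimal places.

pKa = −log(1.7 × 10^-5) = 4.770
Using pH = pKa + log([base]/[acid]) with [base]/[acid] = 0.13/0.59:
pH = 4.770 + (-0.657) = 4.11

pH = 4.11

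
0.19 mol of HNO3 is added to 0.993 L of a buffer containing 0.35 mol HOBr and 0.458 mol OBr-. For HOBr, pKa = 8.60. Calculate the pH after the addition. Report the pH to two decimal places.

pH = 8.30

Added H+ converts OBr- to HOBr: HOBr → 0.54 mol, OBr- → 0.268 mol.
pH = pKa + log(n_OBr-/n_HOBr) = 8.60 + log(0.268/0.54) = 8.60 + (-0.304)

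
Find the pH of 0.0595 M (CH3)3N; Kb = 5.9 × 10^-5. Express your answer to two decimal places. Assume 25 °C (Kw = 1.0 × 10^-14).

(CH3)3N + H2O ⇌ (CH3)3NH+ + OH-
Kb = [OH-]²/(0.0595 − [OH-]) = 5.9 × 10^-5
Since Kb ≪ C₀, [OH-] ≈ √(Kb·C₀) = 1.87 × 10^-3 M.
pOH = 2.73, so pH = 14.00 − pOH = 11.27

pH = 11.27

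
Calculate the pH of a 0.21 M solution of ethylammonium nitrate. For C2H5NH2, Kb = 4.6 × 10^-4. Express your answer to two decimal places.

C2H5NH3+ is the conjugate acid of the weak base C2H5NH2.
Ka = Kw/Kb = 1.0×10^-14 / 4.6 × 10^-4 = 2.17 × 10^-11
From the ICE table, Ka = [H+]²/(0.21 − [H+]) = 2.17 × 10^-11.
Since Ka ≪ C₀, [H+] ≈ √(Ka·C₀) = 2.13 × 10^-6 M.
pH = −log[H+] = −log(2.13 × 10^-6) = 5.67

pH = 5.67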